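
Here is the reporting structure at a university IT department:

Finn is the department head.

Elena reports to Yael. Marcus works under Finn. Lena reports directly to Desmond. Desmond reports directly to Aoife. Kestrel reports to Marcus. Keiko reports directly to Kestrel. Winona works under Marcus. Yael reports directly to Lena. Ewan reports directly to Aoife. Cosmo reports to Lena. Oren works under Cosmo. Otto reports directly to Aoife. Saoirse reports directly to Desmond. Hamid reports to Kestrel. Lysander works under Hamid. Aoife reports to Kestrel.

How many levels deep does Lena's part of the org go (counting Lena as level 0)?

2

The longest chain under Lena runs Lena → Cosmo → Oren, which is 2 levels below Lena.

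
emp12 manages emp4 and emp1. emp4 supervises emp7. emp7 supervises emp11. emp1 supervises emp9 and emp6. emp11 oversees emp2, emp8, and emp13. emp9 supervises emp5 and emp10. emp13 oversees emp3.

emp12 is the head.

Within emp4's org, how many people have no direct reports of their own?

3

The people in emp4's organization with no one reporting to them are emp8, emp3, emp2. That is 3.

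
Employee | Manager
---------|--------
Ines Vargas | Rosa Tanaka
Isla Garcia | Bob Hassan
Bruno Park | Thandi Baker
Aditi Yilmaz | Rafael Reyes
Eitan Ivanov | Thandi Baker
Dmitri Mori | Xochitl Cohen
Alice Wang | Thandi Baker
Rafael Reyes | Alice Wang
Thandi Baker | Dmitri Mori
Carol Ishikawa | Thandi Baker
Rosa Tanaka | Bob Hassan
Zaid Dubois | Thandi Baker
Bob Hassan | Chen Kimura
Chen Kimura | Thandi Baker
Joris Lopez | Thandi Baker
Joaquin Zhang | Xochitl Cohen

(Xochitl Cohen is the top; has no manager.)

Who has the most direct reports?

Direct-report counts: Xochitl Cohen has 2; Dmitri Mori has 1; Thandi Baker has 7; Chen Kimura has 1; Bob Hassan has 2; Rosa Tanaka has 1; Alice Wang has 1; Rafael Reyes has 1. The largest is 7, held by Thandi Baker.

Thandi Baker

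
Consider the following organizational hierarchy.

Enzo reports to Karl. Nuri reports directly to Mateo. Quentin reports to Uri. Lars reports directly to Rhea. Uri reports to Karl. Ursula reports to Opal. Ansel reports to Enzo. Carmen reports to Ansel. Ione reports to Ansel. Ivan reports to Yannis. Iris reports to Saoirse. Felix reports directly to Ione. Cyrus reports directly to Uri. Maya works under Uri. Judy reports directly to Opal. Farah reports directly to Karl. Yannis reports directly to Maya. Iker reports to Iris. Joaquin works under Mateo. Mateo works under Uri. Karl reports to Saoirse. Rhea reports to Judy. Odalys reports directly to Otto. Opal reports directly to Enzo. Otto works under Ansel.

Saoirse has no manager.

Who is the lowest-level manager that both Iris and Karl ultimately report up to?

Saoirse

Iris's chain of managers is Saoirse. Karl's chain of managers is Saoirse. The first manager that appears in both chains is Saoirse.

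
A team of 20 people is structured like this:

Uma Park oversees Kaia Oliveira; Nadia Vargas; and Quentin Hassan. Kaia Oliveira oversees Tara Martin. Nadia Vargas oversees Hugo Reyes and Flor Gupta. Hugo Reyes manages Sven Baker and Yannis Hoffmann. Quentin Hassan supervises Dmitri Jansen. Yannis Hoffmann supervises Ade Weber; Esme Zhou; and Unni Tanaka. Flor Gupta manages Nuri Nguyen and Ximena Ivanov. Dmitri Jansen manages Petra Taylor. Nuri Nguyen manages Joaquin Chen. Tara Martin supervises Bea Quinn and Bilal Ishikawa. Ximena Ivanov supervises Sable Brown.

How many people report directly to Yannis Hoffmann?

Yannis Hoffmann directly manages Ade Weber, Esme Zhou, Unni Tanaka. That is 3 direct reports.

3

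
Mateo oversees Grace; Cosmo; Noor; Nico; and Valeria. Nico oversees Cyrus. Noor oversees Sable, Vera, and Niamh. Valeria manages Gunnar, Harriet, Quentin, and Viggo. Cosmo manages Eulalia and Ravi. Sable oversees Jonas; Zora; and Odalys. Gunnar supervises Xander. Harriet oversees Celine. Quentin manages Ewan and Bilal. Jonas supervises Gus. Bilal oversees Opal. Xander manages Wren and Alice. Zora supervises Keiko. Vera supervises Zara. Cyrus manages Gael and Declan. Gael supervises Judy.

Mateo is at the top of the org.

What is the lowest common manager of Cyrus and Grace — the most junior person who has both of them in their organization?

Mateo

Cyrus's chain of managers is Nico, Mateo. Grace's chain of managers is Mateo. The first manager that appears in both chains is Mateo.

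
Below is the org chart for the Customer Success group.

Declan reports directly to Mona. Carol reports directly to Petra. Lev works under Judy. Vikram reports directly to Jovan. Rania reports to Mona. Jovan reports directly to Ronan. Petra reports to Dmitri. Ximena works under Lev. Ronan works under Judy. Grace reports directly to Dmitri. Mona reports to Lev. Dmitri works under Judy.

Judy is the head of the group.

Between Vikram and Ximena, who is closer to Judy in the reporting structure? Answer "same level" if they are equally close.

Ximena

Vikram is 3 levels below Judy; Ximena is 2. Ximena is higher.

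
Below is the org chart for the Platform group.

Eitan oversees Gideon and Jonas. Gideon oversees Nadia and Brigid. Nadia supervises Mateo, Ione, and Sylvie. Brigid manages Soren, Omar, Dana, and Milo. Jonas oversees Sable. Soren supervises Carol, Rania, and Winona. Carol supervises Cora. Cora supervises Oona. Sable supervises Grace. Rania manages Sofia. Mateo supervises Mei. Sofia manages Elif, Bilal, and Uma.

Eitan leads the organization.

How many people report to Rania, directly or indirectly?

Rania directly manages Sofia. Under Sofia: Uma, Bilal, Elif (3). That's 4 in total.

4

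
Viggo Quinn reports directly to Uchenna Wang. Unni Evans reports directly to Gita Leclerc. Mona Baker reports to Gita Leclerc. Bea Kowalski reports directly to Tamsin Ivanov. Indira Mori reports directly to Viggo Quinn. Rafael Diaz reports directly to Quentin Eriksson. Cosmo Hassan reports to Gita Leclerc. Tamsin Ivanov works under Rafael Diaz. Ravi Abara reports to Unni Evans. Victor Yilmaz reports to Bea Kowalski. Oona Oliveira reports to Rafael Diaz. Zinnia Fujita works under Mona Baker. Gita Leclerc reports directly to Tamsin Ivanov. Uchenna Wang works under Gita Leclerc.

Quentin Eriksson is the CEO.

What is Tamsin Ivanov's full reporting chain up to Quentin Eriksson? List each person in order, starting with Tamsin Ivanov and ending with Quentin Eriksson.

Tamsin Ivanov -> Rafael Diaz -> Quentin Eriksson

Tamsin Ivanov reports to Rafael Diaz. Rafael Diaz reports to Quentin Eriksson. Quentin Eriksson is at the top.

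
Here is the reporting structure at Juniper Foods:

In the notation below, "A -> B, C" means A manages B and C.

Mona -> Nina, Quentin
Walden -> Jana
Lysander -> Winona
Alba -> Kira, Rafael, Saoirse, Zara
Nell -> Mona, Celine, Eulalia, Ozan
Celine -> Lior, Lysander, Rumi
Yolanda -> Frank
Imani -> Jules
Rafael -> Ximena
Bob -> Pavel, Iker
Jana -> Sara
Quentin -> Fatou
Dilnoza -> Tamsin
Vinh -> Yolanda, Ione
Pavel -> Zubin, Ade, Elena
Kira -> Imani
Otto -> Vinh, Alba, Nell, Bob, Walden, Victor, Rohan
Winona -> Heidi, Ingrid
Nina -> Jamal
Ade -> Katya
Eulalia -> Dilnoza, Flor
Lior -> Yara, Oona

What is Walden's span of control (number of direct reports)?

1

Walden directly manages Jana. That is 1 direct report.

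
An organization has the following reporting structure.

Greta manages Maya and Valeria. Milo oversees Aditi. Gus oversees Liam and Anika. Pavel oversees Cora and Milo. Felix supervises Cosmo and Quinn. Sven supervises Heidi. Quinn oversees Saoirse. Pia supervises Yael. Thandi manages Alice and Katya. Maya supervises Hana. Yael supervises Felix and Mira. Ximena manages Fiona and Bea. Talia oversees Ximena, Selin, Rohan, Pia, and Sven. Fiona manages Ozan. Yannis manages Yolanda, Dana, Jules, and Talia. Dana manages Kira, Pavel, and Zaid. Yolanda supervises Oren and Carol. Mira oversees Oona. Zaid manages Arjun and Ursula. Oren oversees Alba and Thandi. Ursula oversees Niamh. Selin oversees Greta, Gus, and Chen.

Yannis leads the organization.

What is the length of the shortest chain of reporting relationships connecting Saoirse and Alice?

10

Saoirse is 6 levels below Yannis, and Alice is 4 levels below Yannis (their lowest common manager). The shortest path runs up from Saoirse to Yannis and back down to Alice: 6 + 4 = 10 links.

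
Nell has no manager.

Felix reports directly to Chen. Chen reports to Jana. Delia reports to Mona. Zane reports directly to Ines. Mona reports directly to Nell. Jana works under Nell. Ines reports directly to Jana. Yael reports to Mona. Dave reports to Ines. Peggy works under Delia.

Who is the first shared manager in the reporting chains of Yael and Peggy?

Yael's chain of managers is Mona, Nell. Peggy's chain of managers is Delia, Mona, Nell. The first manager that appears in both chains is Mona.

Mona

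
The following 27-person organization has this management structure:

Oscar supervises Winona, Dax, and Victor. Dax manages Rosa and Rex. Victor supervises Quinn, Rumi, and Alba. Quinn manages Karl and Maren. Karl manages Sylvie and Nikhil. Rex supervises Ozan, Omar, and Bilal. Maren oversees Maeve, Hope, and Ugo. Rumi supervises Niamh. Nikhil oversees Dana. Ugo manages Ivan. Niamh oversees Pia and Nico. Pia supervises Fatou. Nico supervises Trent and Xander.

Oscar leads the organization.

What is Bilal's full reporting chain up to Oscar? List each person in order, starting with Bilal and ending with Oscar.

Bilal reports to Rex. Rex reports to Dax. Dax reports to Oscar. Oscar is at the top.

Bilal -> Rex -> Dax -> Oscar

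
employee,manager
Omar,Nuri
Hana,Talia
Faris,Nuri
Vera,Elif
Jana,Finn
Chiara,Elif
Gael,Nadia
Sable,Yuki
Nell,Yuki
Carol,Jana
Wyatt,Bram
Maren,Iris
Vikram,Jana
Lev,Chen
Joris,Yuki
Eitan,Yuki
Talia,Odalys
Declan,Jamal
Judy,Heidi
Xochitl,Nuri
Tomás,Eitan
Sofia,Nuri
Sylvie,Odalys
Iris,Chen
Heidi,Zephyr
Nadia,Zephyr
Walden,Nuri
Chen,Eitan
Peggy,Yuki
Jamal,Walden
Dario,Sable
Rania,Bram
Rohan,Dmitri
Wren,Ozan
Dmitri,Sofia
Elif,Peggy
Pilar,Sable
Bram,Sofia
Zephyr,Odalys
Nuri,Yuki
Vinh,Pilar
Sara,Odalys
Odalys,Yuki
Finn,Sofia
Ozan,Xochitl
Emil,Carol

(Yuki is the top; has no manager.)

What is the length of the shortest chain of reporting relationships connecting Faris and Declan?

4

Faris is 1 level below Nuri, and Declan is 3 levels below Nuri (their lowest common manager). The shortest path runs up from Faris to Nuri and back down to Declan: 1 + 3 = 4 links.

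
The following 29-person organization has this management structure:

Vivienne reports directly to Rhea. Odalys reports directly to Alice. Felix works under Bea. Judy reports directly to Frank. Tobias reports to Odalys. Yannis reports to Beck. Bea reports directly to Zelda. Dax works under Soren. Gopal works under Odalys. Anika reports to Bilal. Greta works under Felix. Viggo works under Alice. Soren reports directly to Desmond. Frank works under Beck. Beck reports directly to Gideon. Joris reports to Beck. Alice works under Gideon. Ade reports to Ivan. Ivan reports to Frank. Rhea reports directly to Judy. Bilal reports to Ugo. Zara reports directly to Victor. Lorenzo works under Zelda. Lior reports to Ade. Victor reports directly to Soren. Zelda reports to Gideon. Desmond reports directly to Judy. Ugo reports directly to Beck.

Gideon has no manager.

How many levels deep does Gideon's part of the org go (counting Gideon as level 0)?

The longest chain under Gideon runs Gideon → Beck → Frank → Judy → Desmond → Soren → Victor → Zara, which is 7 levels below Gideon.

7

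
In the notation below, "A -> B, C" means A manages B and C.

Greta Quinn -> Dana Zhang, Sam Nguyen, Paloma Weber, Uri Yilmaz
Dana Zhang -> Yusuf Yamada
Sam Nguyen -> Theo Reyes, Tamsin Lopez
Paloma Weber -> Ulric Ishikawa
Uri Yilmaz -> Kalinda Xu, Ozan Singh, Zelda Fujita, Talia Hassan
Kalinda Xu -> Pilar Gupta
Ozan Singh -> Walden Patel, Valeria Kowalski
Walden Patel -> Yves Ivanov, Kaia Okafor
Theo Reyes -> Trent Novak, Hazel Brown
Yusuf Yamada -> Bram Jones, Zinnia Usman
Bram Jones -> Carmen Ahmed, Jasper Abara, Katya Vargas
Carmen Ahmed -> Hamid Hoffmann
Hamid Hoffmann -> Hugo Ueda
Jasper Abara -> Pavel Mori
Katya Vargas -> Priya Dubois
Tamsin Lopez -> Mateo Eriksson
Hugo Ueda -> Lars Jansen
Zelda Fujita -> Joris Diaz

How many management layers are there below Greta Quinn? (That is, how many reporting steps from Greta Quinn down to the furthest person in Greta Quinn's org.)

The longest chain under Greta Quinn runs Greta Quinn → Dana Zhang → Yusuf Yamada → Bram Jones → Carmen Ahmed → Hamid Hoffmann → Hugo Ueda → Lars Jansen, which is 7 levels below Greta Quinn.

7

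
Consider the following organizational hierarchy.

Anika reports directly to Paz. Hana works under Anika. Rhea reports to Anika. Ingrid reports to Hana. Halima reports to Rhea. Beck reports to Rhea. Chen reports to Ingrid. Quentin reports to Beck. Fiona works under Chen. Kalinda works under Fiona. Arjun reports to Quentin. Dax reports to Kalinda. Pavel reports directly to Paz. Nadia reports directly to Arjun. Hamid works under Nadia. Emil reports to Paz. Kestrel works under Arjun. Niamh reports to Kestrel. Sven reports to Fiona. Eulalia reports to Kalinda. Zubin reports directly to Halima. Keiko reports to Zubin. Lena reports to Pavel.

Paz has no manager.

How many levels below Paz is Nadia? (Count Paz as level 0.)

Chain from Nadia up to Paz: Nadia → Arjun → Quentin → Beck → Rhea → Anika → Paz. That is 6 steps up, so Nadia is 6 levels below Paz.

6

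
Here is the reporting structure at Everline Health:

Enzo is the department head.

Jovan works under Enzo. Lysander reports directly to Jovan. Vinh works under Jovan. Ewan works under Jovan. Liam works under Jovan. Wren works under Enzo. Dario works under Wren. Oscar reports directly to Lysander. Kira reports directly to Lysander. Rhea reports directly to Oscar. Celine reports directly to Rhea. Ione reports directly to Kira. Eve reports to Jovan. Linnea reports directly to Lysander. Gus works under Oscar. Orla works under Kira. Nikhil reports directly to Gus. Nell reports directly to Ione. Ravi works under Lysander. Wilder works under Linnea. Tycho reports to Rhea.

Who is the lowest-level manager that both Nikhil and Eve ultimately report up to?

Jovan

Nikhil's chain of managers is Gus, Oscar, Lysander, Jovan, Enzo. Eve's chain of managers is Jovan, Enzo. The first manager that appears in both chains is Jovan.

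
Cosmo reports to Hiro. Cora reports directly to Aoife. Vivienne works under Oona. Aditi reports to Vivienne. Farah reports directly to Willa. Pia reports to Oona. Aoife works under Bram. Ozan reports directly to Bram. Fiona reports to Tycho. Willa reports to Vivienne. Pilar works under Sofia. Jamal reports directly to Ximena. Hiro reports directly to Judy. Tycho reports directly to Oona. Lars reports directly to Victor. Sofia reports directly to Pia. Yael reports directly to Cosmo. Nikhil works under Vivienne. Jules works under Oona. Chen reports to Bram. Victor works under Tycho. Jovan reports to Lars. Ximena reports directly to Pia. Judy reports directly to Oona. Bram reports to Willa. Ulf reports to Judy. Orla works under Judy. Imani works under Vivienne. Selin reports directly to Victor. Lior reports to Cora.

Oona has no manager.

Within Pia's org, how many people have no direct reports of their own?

2

The people in Pia's organization with no one reporting to them are Pilar, Jamal. That is 2.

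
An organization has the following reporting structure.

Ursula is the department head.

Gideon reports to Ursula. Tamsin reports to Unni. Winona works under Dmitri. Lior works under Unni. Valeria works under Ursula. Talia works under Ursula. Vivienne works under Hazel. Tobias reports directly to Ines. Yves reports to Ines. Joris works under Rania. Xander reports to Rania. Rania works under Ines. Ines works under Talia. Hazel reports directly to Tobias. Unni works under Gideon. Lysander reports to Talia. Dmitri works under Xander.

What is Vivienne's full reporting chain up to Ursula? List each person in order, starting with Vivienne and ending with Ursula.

Vivienne reports to Hazel. Hazel reports to Tobias. Tobias reports to Ines. Ines reports to Talia. Talia reports to Ursula. Ursula is at the top.

Vivienne -> Hazel -> Tobias -> Ines -> Talia -> Ursula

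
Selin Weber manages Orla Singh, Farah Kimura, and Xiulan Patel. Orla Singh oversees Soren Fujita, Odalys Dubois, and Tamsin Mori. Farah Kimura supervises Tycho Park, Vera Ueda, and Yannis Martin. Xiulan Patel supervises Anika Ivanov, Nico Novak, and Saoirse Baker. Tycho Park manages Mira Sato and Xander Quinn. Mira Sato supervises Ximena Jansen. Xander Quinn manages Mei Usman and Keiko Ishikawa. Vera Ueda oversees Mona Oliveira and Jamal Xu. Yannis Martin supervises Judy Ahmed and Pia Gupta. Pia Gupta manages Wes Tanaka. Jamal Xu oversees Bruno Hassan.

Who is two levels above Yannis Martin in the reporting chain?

Selin Weber

Yannis Martin reports to Farah Kimura, and Farah Kimura reports to Selin Weber. So Yannis Martin's skip-level manager is Selin Weber.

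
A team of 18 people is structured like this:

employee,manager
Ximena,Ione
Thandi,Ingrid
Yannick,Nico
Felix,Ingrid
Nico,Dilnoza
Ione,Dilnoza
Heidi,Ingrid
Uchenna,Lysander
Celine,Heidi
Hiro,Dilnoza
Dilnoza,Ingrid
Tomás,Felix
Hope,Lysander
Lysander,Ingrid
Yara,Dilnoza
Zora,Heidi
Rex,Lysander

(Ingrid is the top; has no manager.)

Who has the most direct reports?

Direct-report counts: Ingrid has 5; Dilnoza has 4; Nico has 1; Ione has 1; Heidi has 2; Lysander has 3; Felix has 1. The largest is 5, held by Ingrid.

Ingrid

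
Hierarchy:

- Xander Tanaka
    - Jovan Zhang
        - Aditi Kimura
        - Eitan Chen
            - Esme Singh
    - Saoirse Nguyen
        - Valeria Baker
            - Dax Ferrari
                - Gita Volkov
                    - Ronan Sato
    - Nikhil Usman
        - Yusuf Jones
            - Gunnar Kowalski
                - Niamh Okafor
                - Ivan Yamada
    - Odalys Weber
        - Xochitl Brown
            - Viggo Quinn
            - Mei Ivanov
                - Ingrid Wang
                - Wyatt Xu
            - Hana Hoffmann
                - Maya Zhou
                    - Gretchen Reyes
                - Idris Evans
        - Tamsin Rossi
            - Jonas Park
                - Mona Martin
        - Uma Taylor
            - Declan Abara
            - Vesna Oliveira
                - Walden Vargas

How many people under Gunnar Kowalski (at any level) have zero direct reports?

2

The people in Gunnar Kowalski's organization with no one reporting to them are Ivan Yamada, Niamh Okafor. That is 2.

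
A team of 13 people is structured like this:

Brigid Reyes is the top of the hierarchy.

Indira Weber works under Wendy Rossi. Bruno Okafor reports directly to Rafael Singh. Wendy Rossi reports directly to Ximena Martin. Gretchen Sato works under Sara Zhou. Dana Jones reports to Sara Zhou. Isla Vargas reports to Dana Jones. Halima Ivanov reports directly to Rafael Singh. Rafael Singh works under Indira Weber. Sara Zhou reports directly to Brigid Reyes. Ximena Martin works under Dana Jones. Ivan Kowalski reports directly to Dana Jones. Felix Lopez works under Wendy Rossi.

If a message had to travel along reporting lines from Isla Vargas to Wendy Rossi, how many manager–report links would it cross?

Isla Vargas is 1 level below Dana Jones, and Wendy Rossi is 2 levels below Dana Jones (their lowest common manager). The shortest path runs up from Isla Vargas to Dana Jones and back down to Wendy Rossi: 1 + 2 = 3 links.

3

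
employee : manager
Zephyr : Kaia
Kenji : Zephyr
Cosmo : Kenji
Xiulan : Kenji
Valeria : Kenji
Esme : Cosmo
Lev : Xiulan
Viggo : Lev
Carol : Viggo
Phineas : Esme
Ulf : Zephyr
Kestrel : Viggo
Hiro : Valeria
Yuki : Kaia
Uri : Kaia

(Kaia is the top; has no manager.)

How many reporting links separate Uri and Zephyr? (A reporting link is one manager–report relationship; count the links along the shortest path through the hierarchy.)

2

Uri is 1 level below Kaia, and Zephyr is 1 level below Kaia (their lowest common manager). The shortest path runs up from Uri to Kaia and back down to Zephyr: 1 + 1 = 2 links.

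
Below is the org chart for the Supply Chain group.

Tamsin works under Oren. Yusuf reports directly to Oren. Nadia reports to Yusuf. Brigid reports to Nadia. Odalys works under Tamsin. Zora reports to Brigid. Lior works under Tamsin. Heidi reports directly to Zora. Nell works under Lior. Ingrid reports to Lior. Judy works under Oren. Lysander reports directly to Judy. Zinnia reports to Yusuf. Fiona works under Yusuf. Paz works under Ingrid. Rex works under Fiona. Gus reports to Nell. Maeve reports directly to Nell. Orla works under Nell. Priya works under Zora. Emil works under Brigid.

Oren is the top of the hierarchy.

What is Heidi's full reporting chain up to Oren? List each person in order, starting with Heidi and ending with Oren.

Heidi -> Zora -> Brigid -> Nadia -> Yusuf -> Oren

Heidi reports to Zora. Zora reports to Brigid. Brigid reports to Nadia. Nadia reports to Yusuf. Yusuf reports to Oren. Oren is at the top.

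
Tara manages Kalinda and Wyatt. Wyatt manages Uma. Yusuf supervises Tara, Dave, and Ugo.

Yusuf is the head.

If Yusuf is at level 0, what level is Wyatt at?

Chain from Wyatt up to Yusuf: Wyatt → Tara → Yusuf. That is 2 steps up, so Wyatt is 2 levels below Yusuf.

2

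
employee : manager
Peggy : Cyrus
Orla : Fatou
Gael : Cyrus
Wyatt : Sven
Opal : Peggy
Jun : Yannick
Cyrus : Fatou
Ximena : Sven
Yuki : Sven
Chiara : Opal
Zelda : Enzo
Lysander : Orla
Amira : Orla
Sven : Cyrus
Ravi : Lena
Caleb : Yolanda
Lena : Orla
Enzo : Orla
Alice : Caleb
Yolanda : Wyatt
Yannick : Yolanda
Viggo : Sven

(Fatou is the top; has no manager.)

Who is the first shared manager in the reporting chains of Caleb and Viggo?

Sven

Caleb's chain of managers is Yolanda, Wyatt, Sven, Cyrus, Fatou. Viggo's chain of managers is Sven, Cyrus, Fatou. The first manager that appears in both chains is Sven.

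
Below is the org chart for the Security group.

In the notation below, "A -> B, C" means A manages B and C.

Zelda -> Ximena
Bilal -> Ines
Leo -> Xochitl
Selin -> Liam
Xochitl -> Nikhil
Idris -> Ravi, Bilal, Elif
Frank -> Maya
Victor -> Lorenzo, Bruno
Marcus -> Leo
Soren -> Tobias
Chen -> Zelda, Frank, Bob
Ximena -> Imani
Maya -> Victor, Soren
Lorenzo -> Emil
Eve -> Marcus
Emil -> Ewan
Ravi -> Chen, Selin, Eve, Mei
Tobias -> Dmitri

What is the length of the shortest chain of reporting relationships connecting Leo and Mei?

4

Leo is 3 levels below Ravi, and Mei is 1 level below Ravi (their lowest common manager). The shortest path runs up from Leo to Ravi and back down to Mei: 3 + 1 = 4 links.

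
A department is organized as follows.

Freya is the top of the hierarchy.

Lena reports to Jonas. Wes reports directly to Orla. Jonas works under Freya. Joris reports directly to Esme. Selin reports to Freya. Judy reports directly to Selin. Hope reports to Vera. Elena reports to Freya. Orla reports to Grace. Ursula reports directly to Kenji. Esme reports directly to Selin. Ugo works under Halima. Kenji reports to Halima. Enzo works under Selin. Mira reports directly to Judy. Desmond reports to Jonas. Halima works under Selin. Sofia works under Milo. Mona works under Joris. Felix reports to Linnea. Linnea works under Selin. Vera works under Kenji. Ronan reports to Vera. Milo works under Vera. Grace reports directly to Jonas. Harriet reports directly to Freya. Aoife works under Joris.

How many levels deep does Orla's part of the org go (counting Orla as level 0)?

1

The longest chain under Orla runs Orla → Wes, which is 1 level below Orla.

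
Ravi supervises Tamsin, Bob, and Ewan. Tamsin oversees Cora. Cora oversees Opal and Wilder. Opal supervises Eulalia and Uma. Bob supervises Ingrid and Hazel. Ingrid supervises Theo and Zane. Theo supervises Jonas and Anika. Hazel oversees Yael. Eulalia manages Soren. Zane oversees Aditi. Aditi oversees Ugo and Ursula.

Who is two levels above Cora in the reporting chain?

Ravi

Cora reports to Tamsin, and Tamsin reports to Ravi. So Cora's skip-level manager is Ravi.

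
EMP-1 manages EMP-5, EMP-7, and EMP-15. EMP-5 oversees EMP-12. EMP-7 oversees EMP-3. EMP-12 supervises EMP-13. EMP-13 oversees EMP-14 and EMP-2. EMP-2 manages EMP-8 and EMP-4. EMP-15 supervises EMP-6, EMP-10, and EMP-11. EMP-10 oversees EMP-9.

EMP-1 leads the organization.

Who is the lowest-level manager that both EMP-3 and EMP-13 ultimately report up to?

EMP-1

EMP-3's chain of managers is EMP-7, EMP-1. EMP-13's chain of managers is EMP-12, EMP-5, EMP-1. The first manager that appears in both chains is EMP-1.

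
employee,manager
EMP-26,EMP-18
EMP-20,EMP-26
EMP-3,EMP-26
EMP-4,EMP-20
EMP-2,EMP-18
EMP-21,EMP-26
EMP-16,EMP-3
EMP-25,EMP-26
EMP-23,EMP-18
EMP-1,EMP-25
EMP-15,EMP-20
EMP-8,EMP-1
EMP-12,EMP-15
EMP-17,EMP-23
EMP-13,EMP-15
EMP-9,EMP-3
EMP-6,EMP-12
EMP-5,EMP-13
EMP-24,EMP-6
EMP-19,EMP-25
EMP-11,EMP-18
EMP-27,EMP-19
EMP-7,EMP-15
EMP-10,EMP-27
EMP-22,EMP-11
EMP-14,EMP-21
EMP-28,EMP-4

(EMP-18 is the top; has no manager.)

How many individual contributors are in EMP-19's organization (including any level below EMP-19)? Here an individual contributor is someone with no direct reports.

1

The only person in EMP-19's organization with no one reporting to them is EMP-10. That is 1.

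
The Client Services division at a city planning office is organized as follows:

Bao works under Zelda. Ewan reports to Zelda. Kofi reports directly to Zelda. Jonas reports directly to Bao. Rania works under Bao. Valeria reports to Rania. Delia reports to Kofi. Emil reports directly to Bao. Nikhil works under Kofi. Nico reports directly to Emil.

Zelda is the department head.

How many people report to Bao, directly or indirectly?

Bao directly manages Jonas, Rania, Emil. Jonas has no reports. Under Rania: Valeria (1). Under Emil: Nico (1). So Bao's organization is 3 direct reports plus everyone under them: 1 + 2 + 2 = 5.

5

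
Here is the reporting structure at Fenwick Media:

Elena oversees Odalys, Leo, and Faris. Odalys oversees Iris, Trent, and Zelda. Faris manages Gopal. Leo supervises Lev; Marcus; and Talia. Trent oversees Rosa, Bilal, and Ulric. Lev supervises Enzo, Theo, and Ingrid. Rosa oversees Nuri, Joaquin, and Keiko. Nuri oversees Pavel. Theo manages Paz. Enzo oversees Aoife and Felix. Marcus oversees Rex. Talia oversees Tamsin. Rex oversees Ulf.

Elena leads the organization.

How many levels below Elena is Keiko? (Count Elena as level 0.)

Chain from Keiko up to Elena: Keiko → Rosa → Trent → Odalys → Elena. That is 4 steps up, so Keiko is 4 levels below Elena.

4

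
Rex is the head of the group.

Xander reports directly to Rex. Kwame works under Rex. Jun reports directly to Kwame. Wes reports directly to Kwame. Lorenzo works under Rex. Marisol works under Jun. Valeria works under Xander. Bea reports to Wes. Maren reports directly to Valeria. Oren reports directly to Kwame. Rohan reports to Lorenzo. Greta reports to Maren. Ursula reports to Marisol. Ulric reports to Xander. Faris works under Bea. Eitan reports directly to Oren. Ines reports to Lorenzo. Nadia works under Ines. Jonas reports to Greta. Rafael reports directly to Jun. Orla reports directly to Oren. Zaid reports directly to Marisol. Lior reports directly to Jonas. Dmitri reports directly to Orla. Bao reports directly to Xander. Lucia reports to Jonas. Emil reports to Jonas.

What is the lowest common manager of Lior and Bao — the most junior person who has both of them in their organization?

Xander

Lior's chain of managers is Jonas, Greta, Maren, Valeria, Xander, Rex. Bao's chain of managers is Xander, Rex. The first manager that appears in both chains is Xander.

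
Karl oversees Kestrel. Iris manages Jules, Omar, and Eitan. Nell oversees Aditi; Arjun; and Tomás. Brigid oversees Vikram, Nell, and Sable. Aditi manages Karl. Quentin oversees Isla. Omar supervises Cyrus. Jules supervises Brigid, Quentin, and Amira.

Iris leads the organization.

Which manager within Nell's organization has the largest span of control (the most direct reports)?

Nell

Direct-report counts within Nell's organization: Nell has 3; Aditi has 1; Karl has 1. The largest is 3, held by Nell.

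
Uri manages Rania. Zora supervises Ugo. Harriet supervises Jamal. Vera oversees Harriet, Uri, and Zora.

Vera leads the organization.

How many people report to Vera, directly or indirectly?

6

Vera directly manages Harriet, Uri, Zora. Under Harriet: Jamal (1). Under Uri: Rania (1). Under Zora: Ugo (1). So Vera's organization is 3 direct reports plus everyone under them: 2 + 2 + 2 = 6.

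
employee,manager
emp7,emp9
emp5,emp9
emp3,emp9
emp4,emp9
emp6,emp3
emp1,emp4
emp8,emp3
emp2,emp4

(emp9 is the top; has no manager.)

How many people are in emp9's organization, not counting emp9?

8

emp9 directly manages emp7, emp5, emp3, emp4. emp7 has no reports. emp5 has no reports. Under emp3: emp8, emp6 (2). Under emp4: emp2, emp1 (2). So emp9's organization is 4 direct reports plus everyone under them: 1 + 1 + 3 + 3 = 8.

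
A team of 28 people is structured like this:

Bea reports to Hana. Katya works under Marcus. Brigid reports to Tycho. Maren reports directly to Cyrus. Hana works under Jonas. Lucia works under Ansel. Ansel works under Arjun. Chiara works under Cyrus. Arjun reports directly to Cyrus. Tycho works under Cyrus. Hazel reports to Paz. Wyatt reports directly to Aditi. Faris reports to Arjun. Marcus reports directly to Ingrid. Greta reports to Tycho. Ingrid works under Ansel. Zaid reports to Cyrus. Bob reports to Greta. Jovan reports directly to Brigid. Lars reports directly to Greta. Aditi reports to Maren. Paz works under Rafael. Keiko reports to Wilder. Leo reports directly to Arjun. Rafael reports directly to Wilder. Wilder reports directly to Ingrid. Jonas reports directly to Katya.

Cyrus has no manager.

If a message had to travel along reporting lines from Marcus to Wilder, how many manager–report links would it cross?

Marcus is 1 level below Ingrid, and Wilder is 1 level below Ingrid (their lowest common manager). The shortest path runs up from Marcus to Ingrid and back down to Wilder: 1 + 1 = 2 links.

2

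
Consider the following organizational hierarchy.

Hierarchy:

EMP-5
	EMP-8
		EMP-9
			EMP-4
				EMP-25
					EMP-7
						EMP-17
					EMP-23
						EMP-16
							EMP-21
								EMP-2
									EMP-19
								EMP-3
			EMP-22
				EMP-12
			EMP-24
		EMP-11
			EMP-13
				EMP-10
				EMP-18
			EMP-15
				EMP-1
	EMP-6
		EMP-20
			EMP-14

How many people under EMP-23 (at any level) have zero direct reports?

The people in EMP-23's organization with no one reporting to them are EMP-3, EMP-19. That is 2.

2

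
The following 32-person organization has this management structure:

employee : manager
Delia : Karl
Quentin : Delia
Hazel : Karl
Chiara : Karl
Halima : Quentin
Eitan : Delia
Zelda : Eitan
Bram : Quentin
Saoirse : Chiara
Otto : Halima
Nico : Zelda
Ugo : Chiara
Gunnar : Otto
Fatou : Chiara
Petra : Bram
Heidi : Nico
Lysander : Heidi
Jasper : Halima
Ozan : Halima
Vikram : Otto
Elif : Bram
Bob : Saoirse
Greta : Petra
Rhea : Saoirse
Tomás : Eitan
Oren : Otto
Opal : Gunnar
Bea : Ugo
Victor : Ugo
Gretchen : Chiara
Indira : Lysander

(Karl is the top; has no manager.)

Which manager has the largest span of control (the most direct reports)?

Chiara

Direct-report counts: Karl has 3; Chiara has 4; Ugo has 2; Saoirse has 2; Delia has 2; Eitan has 2; Zelda has 1; Nico has 1; Heidi has 1; Lysander has 1; Quentin has 2; Bram has 2; Petra has 1; Halima has 3; Otto has 3; Gunnar has 1. The largest is 4, held by Chiara.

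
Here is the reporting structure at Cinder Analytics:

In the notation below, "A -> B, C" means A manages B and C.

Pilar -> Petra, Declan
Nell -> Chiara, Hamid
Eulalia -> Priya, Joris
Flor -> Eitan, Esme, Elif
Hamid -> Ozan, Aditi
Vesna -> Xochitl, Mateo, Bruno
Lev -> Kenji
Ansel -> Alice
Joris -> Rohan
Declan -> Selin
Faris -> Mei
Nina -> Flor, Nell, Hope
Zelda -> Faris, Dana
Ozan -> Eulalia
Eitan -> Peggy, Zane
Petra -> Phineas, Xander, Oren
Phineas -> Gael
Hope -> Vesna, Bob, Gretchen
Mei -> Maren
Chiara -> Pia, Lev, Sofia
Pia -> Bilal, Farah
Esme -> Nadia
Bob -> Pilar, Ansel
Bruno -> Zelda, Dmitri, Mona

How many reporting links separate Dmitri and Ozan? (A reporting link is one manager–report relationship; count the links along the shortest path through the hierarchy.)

Dmitri is 4 levels below Nina, and Ozan is 3 levels below Nina (their lowest common manager). The shortest path runs up from Dmitri to Nina and back down to Ozan: 4 + 3 = 7 links.

7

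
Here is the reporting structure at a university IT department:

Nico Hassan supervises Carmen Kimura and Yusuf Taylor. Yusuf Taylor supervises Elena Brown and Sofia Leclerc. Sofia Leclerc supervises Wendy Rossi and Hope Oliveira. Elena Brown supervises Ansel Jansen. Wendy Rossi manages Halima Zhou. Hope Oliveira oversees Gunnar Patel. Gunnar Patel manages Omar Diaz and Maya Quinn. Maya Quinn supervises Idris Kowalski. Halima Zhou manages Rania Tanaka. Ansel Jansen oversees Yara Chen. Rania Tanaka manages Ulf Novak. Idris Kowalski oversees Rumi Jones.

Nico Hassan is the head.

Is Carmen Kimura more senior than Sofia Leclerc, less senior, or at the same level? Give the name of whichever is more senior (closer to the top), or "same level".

Carmen Kimura

Carmen Kimura is 1 level below Nico Hassan; Sofia Leclerc is 2. Carmen Kimura is higher.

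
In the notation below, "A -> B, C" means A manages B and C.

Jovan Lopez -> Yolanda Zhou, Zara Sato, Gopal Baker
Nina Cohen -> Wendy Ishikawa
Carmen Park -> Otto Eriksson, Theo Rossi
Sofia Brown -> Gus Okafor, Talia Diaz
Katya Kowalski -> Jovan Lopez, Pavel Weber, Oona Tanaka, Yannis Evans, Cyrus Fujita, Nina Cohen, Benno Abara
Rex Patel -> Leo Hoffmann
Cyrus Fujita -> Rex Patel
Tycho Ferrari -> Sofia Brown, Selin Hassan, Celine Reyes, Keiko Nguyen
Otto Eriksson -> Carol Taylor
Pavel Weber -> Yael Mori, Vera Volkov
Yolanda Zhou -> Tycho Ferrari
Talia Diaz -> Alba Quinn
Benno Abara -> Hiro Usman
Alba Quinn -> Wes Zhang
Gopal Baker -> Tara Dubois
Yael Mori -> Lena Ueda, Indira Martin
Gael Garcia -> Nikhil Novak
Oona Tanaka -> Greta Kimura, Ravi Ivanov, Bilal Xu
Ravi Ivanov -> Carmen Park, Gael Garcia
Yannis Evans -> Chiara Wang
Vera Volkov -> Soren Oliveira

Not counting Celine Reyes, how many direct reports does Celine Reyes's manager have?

Celine Reyes reports to Tycho Ferrari. Tycho Ferrari's other direct reports are Sofia Brown, Selin Hassan, Keiko Nguyen — 3 peers.

3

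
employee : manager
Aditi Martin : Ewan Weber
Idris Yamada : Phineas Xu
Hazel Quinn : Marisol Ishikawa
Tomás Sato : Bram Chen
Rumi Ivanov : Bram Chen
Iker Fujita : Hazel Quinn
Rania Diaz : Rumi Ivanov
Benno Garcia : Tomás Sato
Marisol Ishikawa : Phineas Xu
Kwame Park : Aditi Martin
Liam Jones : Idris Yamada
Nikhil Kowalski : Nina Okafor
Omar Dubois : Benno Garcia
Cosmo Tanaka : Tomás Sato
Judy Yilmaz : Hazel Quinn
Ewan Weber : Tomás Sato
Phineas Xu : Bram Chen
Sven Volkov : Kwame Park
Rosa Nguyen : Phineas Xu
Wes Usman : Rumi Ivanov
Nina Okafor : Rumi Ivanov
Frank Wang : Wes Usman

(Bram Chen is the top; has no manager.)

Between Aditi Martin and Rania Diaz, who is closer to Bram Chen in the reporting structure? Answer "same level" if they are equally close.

Rania Diaz

Aditi Martin is 3 levels below Bram Chen; Rania Diaz is 2. Rania Diaz is higher.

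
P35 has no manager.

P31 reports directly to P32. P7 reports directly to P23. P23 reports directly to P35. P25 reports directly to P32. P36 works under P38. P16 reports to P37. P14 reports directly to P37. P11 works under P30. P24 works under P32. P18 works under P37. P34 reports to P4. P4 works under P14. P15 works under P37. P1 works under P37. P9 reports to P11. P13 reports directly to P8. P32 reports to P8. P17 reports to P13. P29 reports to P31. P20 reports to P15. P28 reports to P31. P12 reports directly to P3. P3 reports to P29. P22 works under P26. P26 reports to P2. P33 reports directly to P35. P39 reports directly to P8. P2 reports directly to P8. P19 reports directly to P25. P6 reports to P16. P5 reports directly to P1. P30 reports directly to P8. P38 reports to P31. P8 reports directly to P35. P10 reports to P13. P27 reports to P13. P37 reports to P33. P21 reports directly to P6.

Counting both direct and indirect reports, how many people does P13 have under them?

3

P13 directly manages P17, P10, P27. P17 has no reports. P10 has no reports. P27 has no reports. So P13's organization is 3 direct reports plus everyone under them: 1 + 1 + 1 = 3.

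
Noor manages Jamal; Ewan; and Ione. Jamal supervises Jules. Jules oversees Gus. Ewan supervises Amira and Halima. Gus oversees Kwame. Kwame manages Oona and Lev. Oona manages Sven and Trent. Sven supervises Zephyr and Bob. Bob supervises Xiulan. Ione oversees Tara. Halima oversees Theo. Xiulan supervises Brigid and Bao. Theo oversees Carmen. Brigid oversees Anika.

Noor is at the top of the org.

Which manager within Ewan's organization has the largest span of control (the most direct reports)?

Ewan

Direct-report counts within Ewan's organization: Ewan has 2; Halima has 1; Theo has 1. The largest is 2, held by Ewan.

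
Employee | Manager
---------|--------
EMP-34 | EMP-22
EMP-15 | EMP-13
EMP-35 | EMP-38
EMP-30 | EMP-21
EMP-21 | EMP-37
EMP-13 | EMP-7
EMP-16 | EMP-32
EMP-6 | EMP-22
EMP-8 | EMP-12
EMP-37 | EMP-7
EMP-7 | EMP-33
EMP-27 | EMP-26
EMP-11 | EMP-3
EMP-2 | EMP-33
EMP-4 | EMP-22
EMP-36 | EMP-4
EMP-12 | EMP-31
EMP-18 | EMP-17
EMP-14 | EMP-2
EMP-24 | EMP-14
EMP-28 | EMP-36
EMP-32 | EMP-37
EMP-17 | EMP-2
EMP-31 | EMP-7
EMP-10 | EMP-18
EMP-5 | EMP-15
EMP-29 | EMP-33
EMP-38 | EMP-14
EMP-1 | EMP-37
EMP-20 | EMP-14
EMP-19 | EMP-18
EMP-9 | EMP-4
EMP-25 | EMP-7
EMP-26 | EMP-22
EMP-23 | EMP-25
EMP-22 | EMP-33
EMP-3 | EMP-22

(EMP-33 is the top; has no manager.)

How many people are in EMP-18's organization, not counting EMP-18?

2

EMP-18 directly manages EMP-10, EMP-19. EMP-10 has no reports. EMP-19 has no reports. So EMP-18's organization is 2 direct reports plus everyone under them: 1 + 1 = 2.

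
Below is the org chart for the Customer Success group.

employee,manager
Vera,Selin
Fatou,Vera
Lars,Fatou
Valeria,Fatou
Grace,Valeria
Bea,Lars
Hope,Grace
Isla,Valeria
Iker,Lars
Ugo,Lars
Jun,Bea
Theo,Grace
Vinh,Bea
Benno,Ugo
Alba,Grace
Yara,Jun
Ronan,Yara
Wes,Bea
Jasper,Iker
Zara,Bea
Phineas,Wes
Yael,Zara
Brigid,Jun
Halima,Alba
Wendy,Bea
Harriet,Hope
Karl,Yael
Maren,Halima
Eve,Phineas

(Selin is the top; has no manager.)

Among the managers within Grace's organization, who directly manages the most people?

Grace

Direct-report counts within Grace's organization: Grace has 3; Alba has 1; Halima has 1; Hope has 1. The largest is 3, held by Grace.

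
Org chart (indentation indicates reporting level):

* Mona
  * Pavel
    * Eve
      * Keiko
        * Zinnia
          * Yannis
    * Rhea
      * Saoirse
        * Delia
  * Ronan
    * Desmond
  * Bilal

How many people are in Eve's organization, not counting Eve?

Eve directly manages Keiko. Under Keiko: Zinnia, Yannis (2). That's 3 in total.

3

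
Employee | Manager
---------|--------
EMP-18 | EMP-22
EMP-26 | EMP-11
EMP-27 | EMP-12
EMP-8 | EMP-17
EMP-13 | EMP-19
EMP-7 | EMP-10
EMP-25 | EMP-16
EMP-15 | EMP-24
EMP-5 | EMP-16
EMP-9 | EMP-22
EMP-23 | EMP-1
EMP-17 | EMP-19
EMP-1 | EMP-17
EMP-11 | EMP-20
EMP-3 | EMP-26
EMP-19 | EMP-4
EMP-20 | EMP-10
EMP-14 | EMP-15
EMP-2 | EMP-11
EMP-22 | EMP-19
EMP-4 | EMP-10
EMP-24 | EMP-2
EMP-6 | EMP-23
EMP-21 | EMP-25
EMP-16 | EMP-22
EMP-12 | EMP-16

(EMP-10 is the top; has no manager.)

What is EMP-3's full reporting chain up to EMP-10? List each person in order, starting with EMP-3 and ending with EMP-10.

EMP-3 reports to EMP-26. EMP-26 reports to EMP-11. EMP-11 reports to EMP-20. EMP-20 reports to EMP-10. EMP-10 is at the top.

EMP-3 -> EMP-26 -> EMP-11 -> EMP-20 -> EMP-10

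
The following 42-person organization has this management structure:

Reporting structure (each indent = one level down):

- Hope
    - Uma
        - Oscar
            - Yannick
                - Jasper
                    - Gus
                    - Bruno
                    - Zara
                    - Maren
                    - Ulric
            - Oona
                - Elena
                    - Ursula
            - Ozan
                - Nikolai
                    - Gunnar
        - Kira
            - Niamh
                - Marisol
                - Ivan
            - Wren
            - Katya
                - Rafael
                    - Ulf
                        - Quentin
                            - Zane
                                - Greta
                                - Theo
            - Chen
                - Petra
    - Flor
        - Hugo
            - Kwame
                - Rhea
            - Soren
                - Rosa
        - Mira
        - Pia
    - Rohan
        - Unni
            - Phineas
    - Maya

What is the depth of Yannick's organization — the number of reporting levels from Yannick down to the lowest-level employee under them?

2

The longest chain under Yannick runs Yannick → Jasper → Ulric, which is 2 levels below Yannick.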